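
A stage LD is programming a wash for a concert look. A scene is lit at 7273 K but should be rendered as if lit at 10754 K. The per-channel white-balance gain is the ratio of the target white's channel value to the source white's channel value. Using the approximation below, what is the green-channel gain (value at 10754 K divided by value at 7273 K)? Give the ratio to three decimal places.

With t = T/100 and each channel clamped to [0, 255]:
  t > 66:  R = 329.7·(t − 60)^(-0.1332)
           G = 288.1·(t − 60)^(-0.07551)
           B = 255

At 7273 K (t = 72.73):
  G = 288.1·(72.73 − 60)^(-0.07551) = 288.1·12.73^(-0.07551) = 288.1·0.82523 = 237.748.
At 10754 K (t = 107.54):
  G = 288.1·(107.54 − 60)^(-0.07551) = 288.1·47.54^(-0.07551) = 288.1·0.74708 = 215.233.
Gain = 215.233 / 237.748 = 0.9053 → 0.905.

0.905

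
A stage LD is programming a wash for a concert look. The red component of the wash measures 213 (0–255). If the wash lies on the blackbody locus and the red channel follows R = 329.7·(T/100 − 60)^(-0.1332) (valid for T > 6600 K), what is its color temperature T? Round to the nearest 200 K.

8600 K

(t − 60)^(-0.1332) = 213/329.7 = 0.64604.
t − 60 = 0.64604^(1/-0.1332) = 0.64604^(-7.508) = 26.575, so t = 86.575.
T = 100·t = 8657 K → 8600 K to the nearest 200 K.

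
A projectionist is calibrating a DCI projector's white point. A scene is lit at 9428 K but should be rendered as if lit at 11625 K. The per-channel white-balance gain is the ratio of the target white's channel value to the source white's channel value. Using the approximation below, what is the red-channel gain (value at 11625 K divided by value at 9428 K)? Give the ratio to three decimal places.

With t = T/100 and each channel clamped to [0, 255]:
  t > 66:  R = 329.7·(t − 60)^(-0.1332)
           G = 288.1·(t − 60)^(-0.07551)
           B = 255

0.936

At 9428 K (t = 94.28):
  R = 329.7·(94.28 − 60)^(-0.1332) = 329.7·34.28^(-0.1332) = 329.7·0.62450 = 205.898.
At 11625 K (t = 116.25):
  R = 329.7·(116.25 − 60)^(-0.1332) = 329.7·56.25^(-0.1332) = 329.7·0.58463 = 192.754.
Gain = 192.754 / 205.898 = 0.9362 → 0.936.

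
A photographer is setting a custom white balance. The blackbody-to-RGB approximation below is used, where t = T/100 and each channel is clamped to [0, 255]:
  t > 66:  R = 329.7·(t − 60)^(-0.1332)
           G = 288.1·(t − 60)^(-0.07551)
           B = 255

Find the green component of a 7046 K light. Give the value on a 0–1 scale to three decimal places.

0.946

t = 7046/100 = 70.46; the t > 66 branch applies.
G = 288.1·(70.46 − 60)^(-0.07551) = 288.1·10.46^(-0.07551) = 288.1·0.83756 = 241.301.
On a 0–1 scale: 241.301/255 = 0.9463 → 0.946.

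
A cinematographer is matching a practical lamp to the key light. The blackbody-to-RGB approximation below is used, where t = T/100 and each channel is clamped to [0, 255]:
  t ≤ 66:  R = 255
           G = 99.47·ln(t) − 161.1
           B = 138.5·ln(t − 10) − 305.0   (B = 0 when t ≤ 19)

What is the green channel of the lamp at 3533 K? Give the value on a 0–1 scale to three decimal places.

t = 3533/100 = 35.33; the t ≤ 66 branch applies.
G = 99.47·ln 35.33 − 161.1 = 99.47·3.5647 − 161.1 = 193.484.
On a 0–1 scale: 193.484/255 = 0.7588 → 0.759.

0.759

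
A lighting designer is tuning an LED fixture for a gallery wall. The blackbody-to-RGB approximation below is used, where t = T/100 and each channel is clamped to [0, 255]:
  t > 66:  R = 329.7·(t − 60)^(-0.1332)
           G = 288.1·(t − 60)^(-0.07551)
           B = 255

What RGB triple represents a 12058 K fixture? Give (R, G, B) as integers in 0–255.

t = 12058/100 = 120.58; the t > 66 branch applies.
R = 329.7·(120.58 − 60)^(-0.1332) = 329.7·60.58^(-0.1332) = 329.7·0.57889 = 190.859.
G = 288.1·(120.58 − 60)^(-0.07551) = 288.1·60.58^(-0.07551) = 288.1·0.73353 = 211.329.
B = 255 by definition for t > 66.
Rounded: (191, 211, 255).

(191, 211, 255)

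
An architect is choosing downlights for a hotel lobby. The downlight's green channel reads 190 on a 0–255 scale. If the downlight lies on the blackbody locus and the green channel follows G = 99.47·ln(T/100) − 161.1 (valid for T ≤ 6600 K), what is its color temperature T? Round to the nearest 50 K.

3400 K

ln t = (190 + 161.1) / 99.47 = 3.5297.
t = e^3.5297 = 34.114.
T = 100·t = 3411 K → 3400 K to the nearest 50 K.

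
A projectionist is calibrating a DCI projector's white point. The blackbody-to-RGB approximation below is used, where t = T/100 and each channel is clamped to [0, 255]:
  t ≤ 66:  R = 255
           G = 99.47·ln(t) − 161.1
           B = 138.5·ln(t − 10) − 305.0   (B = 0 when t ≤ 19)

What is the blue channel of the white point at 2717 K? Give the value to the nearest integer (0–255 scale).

89

t = 2717/100 = 27.17; the t ≤ 66 branch applies.
B = 138.5·ln(27.17 − 10) − 305.0 = 138.5·ln 17.17 − 305.0 = 138.5·2.8432 − 305.0 = 88.778.
Rounded: 89.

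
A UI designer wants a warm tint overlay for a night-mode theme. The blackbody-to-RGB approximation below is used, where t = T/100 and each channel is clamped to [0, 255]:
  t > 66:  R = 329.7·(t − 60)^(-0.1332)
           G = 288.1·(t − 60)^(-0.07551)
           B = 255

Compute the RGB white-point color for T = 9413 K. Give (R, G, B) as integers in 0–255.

t = 9413/100 = 94.13; the t > 66 branch applies.
R = 329.7·(94.13 − 60)^(-0.1332) = 329.7·34.13^(-0.1332) = 329.7·0.62487 = 206.018.
G = 288.1·(94.13 − 60)^(-0.07551) = 288.1·34.13^(-0.07551) = 288.1·0.76601 = 220.687.
B = 255 by definition for t > 66.
Rounded: (206, 221, 255).

(206, 221, 255)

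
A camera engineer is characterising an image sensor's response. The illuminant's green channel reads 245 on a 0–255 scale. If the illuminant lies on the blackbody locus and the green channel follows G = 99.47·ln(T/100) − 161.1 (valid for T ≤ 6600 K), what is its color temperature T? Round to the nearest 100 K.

5900 K

ln t = (245 + 161.1) / 99.47 = 4.0826.
t = e^4.0826 = 59.302.
T = 100·t = 5930 K → 5900 K to the nearest 100 K.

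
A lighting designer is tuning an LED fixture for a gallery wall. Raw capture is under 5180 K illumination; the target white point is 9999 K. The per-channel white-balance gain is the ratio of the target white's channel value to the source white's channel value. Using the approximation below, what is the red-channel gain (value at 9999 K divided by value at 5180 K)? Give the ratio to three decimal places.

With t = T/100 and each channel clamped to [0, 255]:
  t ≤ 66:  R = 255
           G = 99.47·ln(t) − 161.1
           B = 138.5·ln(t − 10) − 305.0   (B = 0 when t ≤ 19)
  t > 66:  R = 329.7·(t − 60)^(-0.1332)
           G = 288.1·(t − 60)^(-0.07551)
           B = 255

At 5180 K (t = 51.8):
  R = 255 by definition for t ≤ 66.
At 9999 K (t = 99.99):
  R = 329.7·(99.99 − 60)^(-0.1332) = 329.7·39.99^(-0.1332) = 329.7·0.61181 = 201.715.
Gain = 201.715 / 255.000 = 0.7910 → 0.791.

0.791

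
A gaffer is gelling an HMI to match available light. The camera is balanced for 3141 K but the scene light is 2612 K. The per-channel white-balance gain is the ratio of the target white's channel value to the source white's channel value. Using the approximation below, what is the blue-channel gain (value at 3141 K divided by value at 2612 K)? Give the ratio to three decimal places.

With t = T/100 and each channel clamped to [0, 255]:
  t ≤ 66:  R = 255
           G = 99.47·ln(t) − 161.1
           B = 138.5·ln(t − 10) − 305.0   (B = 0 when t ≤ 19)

1.491

At 2612 K (t = 26.12):
  B = 138.5·ln(26.12 − 10) − 305.0 = 138.5·ln 16.12 − 305.0 = 138.5·2.7801 − 305.0 = 80.038.
At 3141 K (t = 31.41):
  B = 138.5·ln(31.41 − 10) − 305.0 = 138.5·ln 21.41 − 305.0 = 138.5·3.0639 − 305.0 = 119.344.
Gain = 119.344 / 80.038 = 1.4911 → 1.491.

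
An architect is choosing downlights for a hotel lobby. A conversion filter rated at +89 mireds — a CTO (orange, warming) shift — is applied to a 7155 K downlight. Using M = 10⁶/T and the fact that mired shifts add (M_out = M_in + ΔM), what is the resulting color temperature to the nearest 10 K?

4370 K

M_in = 10⁶/7155 = 139.76 mireds.
M_out = 139.76 + (+89) = 228.76 mireds.
T_out = 10⁶/228.76 = 4371.3 K → 4370 K.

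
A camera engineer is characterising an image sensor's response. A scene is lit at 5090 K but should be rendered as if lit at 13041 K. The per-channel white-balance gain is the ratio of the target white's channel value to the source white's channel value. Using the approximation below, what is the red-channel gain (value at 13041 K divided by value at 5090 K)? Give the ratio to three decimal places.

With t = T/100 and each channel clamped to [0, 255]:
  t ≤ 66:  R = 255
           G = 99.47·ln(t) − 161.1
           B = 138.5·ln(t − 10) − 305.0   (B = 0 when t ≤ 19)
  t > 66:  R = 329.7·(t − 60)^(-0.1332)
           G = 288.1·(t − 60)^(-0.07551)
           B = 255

0.734

At 5090 K (t = 50.9):
  R = 255 by definition for t ≤ 66.
At 13041 K (t = 130.41):
  R = 329.7·(130.41 − 60)^(-0.1332) = 329.7·70.41^(-0.1332) = 329.7·0.56741 = 187.074.
Gain = 187.074 / 255.000 = 0.7336 → 0.734.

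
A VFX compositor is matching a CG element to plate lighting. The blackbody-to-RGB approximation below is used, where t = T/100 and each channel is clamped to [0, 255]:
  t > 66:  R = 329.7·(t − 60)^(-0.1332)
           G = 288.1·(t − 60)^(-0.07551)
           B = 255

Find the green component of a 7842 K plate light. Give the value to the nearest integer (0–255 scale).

231

t = 7842/100 = 78.42; the t > 66 branch applies.
G = 288.1·(78.42 − 60)^(-0.07551) = 288.1·18.42^(-0.07551) = 288.1·0.80252 = 231.207.
Rounded: 231.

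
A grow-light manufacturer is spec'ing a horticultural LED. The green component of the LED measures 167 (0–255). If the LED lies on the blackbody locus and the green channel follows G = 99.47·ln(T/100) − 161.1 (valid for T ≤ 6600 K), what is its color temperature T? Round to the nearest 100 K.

ln t = (167 + 161.1) / 99.47 = 3.2985.
t = e^3.2985 = 27.072.
T = 100·t = 2707 K → 2700 K to the nearest 100 K.

2700 K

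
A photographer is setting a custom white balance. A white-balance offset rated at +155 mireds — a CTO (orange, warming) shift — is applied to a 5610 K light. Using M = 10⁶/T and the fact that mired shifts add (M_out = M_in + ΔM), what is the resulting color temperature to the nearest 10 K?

3000 K

M_in = 10⁶/5610 = 178.25 mireds.
M_out = 178.25 + (+155) = 333.25 mireds.
T_out = 10⁶/333.25 = 3000.7 K → 3000 K.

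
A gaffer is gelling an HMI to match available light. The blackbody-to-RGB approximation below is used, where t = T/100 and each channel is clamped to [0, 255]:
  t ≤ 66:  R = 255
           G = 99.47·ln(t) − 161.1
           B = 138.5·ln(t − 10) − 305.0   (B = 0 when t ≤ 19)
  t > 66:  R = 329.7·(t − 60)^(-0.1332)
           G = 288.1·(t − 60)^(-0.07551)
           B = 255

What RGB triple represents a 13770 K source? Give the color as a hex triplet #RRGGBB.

#B9CFFF

t = 13770/100 = 137.7; the t > 66 branch applies.
R = 329.7·(137.7 − 60)^(-0.1332) = 329.7·77.7^(-0.1332) = 329.7·0.56001 = 184.635.
G = 288.1·(137.7 − 60)^(-0.07551) = 288.1·77.7^(-0.07551) = 288.1·0.71987 = 207.395.
B = 255 by definition for t > 66.
Rounded: (185, 207, 255).
In hex: #B9CFFF.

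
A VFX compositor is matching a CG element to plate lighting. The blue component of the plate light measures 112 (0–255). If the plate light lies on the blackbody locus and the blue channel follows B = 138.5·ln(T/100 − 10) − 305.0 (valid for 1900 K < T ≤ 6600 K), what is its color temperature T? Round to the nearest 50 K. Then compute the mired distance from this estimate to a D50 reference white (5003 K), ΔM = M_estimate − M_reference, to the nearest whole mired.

+128 mireds

ln(t − 10) = (112 + 305.0) / 138.5 = 3.0108.
t − 10 = e^3.0108 = 20.304, so t = 30.304.
T = 100·t = 3030 K → 3050 K to the nearest 50 K.
M_estimate = 10⁶/3050 = 327.87; M_reference = 10⁶/5003 = 199.88.
ΔM = 327.87 − 199.88 = 127.99 → +128 mireds.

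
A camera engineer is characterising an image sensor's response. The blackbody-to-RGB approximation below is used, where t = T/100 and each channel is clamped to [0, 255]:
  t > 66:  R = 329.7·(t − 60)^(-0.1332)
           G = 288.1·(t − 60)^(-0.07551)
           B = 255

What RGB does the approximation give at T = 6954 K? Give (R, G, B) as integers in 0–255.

t = 6954/100 = 69.54; the t > 66 branch applies.
R = 329.7·(69.54 − 60)^(-0.1332) = 329.7·9.54^(-0.1332) = 329.7·0.74050 = 244.142.
G = 288.1·(69.54 − 60)^(-0.07551) = 288.1·9.54^(-0.07551) = 288.1·0.84340 = 242.984.
B = 255 by definition for t > 66.
Rounded: (244, 243, 255).

(244, 243, 255)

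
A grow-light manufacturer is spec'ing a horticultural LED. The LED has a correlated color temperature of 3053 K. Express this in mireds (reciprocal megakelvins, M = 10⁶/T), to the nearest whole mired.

M = 10⁶ / 3053 = 327.547 → 328 mireds.

328 mireds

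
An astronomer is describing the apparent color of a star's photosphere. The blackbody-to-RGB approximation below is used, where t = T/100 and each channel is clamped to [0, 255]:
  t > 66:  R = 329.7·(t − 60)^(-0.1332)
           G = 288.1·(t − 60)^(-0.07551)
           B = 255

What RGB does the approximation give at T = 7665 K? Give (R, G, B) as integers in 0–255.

(227, 233, 255)

t = 7665/100 = 76.65; the t > 66 branch applies.
R = 329.7·(76.65 − 60)^(-0.1332) = 329.7·16.65^(-0.1332) = 329.7·0.68756 = 226.687.
G = 288.1·(76.65 − 60)^(-0.07551) = 288.1·16.65^(-0.07551) = 288.1·0.80867 = 232.978.
B = 255 by definition for t > 66.
Rounded: (227, 233, 255).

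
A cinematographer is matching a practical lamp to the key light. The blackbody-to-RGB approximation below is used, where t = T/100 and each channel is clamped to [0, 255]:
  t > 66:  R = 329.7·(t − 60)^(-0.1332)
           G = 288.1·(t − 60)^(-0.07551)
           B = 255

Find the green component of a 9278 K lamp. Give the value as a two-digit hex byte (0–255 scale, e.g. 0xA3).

t = 9278/100 = 92.78; the t > 66 branch applies.
G = 288.1·(92.78 − 60)^(-0.07551) = 288.1·32.78^(-0.07551) = 288.1·0.76835 = 221.360.
Rounded: 221; in hex, 0xDD.

0xDD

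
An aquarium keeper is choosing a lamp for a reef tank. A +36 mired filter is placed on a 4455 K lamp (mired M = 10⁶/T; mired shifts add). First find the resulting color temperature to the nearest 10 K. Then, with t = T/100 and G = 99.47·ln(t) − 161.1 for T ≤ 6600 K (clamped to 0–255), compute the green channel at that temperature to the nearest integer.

M_in = 10⁶/4455 = 224.47; M_out = 224.47 + (+36) = 260.47.
T_out = 10⁶/260.47 = 3839.3 K → 3840 K; t = 38.4.
G = 99.47·ln 38.4 − 161.1 = 99.47·3.6481 − 161.1 = 201.772.
Rounded: 202.

202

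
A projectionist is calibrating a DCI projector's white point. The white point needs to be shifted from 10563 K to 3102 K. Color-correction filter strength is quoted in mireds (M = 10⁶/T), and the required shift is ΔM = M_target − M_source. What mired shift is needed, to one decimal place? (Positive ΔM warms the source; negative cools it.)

+227.7 mireds

M_source = 10⁶/10563 = 94.670; M_target = 10⁶/3102 = 322.373.
ΔM = 322.373 − 94.670 = 227.703 → +227.7 mireds, a warming shift.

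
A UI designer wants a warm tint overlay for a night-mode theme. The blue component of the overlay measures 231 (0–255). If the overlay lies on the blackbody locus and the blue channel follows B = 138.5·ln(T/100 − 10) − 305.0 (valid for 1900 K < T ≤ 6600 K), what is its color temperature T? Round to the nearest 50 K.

ln(t − 10) = (231 + 305.0) / 138.5 = 3.8700.
t − 10 = e^3.8700 = 47.944, so t = 57.944.
T = 100·t = 5794 K → 5800 K to the nearest 50 K.

5800 K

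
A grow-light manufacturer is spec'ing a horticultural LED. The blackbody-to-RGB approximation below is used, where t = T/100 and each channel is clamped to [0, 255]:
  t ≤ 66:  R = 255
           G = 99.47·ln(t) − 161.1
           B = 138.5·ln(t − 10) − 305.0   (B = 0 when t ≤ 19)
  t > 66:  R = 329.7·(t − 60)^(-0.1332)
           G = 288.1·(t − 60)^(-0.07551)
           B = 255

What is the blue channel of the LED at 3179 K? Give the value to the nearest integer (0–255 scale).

t = 3179/100 = 31.79; the t ≤ 66 branch applies.
B = 138.5·ln(31.79 − 10) − 305.0 = 138.5·ln 21.79 − 305.0 = 138.5·3.0815 − 305.0 = 121.781.
Rounded: 122.

122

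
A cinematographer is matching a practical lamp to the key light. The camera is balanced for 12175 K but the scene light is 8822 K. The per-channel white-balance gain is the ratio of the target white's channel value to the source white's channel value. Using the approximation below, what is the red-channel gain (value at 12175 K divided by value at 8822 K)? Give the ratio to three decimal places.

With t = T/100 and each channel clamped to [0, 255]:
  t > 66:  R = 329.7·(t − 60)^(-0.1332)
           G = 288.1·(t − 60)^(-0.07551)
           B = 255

At 8822 K (t = 88.22):
  R = 329.7·(88.22 − 60)^(-0.1332) = 329.7·28.22^(-0.1332) = 329.7·0.64089 = 211.303.
At 12175 K (t = 121.75):
  R = 329.7·(121.75 − 60)^(-0.1332) = 329.7·61.75^(-0.1332) = 329.7·0.57741 = 190.373.
Gain = 190.373 / 211.303 = 0.9010 → 0.901.

0.901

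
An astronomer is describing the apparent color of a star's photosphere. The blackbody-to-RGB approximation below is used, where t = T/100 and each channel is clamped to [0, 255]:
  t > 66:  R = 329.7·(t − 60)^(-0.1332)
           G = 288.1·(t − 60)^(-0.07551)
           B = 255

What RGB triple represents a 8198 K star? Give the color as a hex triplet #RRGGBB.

#DAE4FF

t = 8198/100 = 81.98; the t > 66 branch applies.
R = 329.7·(81.98 − 60)^(-0.1332) = 329.7·21.98^(-0.1332) = 329.7·0.66259 = 218.454.
G = 288.1·(81.98 − 60)^(-0.07551) = 288.1·21.98^(-0.07551) = 288.1·0.79189 = 228.143.
B = 255 by definition for t > 66.
Rounded: (218, 228, 255).
In hex: #DAE4FF.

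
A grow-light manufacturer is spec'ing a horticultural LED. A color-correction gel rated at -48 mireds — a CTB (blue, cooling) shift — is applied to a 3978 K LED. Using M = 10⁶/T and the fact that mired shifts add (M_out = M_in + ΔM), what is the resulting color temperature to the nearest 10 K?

4920 K

M_in = 10⁶/3978 = 251.38 mireds.
M_out = 251.38 + (-48) = 203.38 mireds.
T_out = 10⁶/203.38 = 4916.8 K → 4920 K.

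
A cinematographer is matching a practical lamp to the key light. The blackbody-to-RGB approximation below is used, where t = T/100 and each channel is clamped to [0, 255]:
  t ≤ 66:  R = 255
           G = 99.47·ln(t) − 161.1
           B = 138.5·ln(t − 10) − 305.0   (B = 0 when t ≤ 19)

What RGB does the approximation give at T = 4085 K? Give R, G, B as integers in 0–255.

t = 4085/100 = 40.85; the t ≤ 66 branch applies.
R = 255 by definition for t ≤ 66.
G = 99.47·ln 40.85 − 161.1 = 99.47·3.7099 − 161.1 = 207.924.
B = 138.5·ln(40.85 − 10) − 305.0 = 138.5·ln 30.85 − 305.0 = 138.5·3.4291 − 305.0 = 169.935.
Rounded: (255, 208, 170).

R=255, G=208, B=170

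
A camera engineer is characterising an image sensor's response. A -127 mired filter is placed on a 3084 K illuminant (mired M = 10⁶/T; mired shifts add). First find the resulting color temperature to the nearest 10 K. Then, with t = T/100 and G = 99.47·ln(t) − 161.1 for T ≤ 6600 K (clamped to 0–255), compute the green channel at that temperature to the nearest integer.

M_in = 10⁶/3084 = 324.25; M_out = 324.25 + (-127) = 197.25.
T_out = 10⁶/197.25 = 5069.6 K → 5070 K; t = 50.7.
G = 99.47·ln 50.7 − 161.1 = 99.47·3.9259 − 161.1 = 229.412.
Rounded: 229.

229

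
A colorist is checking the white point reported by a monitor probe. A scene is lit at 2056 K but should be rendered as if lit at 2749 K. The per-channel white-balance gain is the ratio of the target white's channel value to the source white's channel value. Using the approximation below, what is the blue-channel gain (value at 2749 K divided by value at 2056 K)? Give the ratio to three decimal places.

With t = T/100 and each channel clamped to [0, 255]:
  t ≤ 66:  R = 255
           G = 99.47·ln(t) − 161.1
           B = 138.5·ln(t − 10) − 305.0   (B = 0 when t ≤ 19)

4.257

At 2056 K (t = 20.56):
  B = 138.5·ln(20.56 − 10) − 305.0 = 138.5·ln 10.56 − 305.0 = 138.5·2.3571 − 305.0 = 21.455.
At 2749 K (t = 27.49):
  B = 138.5·ln(27.49 − 10) − 305.0 = 138.5·ln 17.49 − 305.0 = 138.5·2.8616 − 305.0 = 91.336.
Gain = 91.336 / 21.455 = 4.2571 → 4.257.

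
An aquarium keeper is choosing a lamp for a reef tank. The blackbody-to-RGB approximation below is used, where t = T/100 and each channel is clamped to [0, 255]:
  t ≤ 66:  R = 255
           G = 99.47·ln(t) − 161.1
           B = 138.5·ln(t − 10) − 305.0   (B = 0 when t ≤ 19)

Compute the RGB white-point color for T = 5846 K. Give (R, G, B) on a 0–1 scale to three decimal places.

t = 5846/100 = 58.46; the t ≤ 66 branch applies.
R = 255 by definition for t ≤ 66.
G = 99.47·ln 58.46 − 161.1 = 99.47·4.0683 − 161.1 = 243.578.
B = 138.5·ln(58.46 − 10) − 305.0 = 138.5·ln 48.46 − 305.0 = 138.5·3.8807 − 305.0 = 232.482.
Dividing each by 255: (1.0000, 0.9552, 0.9117) → (1.000, 0.955, 0.912).

(1.000, 0.955, 0.912)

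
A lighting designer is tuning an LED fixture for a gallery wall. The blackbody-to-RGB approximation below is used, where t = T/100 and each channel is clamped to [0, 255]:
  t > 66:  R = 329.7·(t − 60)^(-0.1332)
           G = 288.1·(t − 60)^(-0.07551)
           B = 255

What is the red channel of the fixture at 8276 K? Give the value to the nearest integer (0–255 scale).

217

t = 8276/100 = 82.76; the t > 66 branch applies.
R = 329.7·(82.76 − 60)^(-0.1332) = 329.7·22.76^(-0.1332) = 329.7·0.65951 = 217.442.
Rounded: 217.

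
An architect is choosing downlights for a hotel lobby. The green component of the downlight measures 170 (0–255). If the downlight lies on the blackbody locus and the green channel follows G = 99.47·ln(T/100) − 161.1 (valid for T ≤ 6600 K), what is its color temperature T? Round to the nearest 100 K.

2800 K

ln t = (170 + 161.1) / 99.47 = 3.3286.
t = e^3.3286 = 27.900.
T = 100·t = 2790 K → 2800 K to the nearest 100 K.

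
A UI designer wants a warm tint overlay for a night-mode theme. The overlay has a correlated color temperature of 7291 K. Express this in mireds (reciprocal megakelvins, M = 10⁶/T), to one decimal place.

M = 10⁶ / 7291 = 137.155 → 137.2 mireds.

137.2 mireds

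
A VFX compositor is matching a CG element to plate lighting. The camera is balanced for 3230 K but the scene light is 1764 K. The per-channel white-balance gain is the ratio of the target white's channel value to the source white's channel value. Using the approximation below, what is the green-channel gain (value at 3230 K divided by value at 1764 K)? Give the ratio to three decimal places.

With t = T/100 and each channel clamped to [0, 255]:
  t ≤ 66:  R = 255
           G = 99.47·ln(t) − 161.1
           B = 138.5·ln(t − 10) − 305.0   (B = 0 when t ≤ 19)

At 1764 K (t = 17.64):
  G = 99.47·ln 17.64 − 161.1 = 99.47·2.8702 − 161.1 = 124.396.
At 3230 K (t = 32.3):
  G = 99.47·ln 32.3 − 161.1 = 99.47·3.4751 − 161.1 = 184.565.
Gain = 184.565 / 124.396 = 1.4837 → 1.484.

1.484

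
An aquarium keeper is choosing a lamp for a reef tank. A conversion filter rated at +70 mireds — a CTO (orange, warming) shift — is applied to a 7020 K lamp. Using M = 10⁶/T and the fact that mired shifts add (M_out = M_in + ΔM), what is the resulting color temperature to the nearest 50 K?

M_in = 10⁶/7020 = 142.45 mireds.
M_out = 142.45 + (+70) = 212.45 mireds.
T_out = 10⁶/212.45 = 4707.0 K → 4700 K.

4700 K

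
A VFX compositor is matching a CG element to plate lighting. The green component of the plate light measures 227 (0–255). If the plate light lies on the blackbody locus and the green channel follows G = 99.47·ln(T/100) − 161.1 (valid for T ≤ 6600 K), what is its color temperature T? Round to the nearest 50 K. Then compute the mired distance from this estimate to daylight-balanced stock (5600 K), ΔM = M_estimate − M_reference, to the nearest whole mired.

ln t = (227 + 161.1) / 99.47 = 3.9017.
t = e^3.9017 = 49.485.
T = 100·t = 4949 K → 4950 K to the nearest 50 K.
M_estimate = 10⁶/4950 = 202.02; M_reference = 10⁶/5600 = 178.57.
ΔM = 202.02 − 178.57 = 23.45 → +23 mireds.

+23 mireds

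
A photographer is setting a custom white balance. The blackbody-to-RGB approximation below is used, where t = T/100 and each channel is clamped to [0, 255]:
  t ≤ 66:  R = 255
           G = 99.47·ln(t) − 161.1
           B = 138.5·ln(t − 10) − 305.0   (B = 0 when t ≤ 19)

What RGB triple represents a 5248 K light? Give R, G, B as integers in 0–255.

t = 5248/100 = 52.48; the t ≤ 66 branch applies.
R = 255 by definition for t ≤ 66.
G = 99.47·ln 52.48 − 161.1 = 99.47·3.9604 − 161.1 = 232.844.
B = 138.5·ln(52.48 − 10) − 305.0 = 138.5·ln 42.48 − 305.0 = 138.5·3.7490 − 305.0 = 214.241.
Rounded: (255, 233, 214).

R=255, G=233, B=214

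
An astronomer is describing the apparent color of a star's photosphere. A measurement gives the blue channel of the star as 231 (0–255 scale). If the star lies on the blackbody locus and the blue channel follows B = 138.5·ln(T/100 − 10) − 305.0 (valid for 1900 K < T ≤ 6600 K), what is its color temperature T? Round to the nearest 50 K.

ln(t − 10) = (231 + 305.0) / 138.5 = 3.8700.
t − 10 = e^3.8700 = 47.944, so t = 57.944.
T = 100·t = 5794 K → 5800 K to the nearest 50 K.

5800 K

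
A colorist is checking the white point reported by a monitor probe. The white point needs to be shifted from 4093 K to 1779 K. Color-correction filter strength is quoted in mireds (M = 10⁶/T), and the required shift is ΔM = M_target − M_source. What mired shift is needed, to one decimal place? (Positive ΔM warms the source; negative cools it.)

M_source = 10⁶/4093 = 244.320; M_target = 10⁶/1779 = 562.114.
ΔM = 562.114 − 244.320 = 317.794 → +317.8 mireds, a warming shift.

+317.8 mireds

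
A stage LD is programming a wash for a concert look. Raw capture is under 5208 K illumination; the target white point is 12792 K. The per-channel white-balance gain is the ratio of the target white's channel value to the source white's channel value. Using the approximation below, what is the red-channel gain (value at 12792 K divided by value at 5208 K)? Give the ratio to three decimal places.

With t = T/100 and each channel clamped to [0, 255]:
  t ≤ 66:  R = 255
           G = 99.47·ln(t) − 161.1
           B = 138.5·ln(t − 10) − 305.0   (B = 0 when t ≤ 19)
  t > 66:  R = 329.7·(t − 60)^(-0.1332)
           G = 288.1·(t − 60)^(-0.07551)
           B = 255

At 5208 K (t = 52.08):
  R = 255 by definition for t ≤ 66.
At 12792 K (t = 127.92):
  R = 329.7·(127.92 − 60)^(-0.1332) = 329.7·67.92^(-0.1332) = 329.7·0.57014 = 187.974.
Gain = 187.974 / 255.000 = 0.7372 → 0.737.

0.737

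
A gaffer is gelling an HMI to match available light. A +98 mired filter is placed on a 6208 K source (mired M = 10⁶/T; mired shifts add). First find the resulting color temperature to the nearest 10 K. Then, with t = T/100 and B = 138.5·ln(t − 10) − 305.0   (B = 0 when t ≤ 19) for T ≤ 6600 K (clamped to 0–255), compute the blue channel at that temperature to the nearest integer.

159

M_in = 10⁶/6208 = 161.08; M_out = 161.08 + (+98) = 259.08.
T_out = 10⁶/259.08 = 3859.8 K → 3860 K; t = 38.6.
B = 138.5·ln(38.6 − 10) − 305.0 = 138.5·ln 28.6 − 305.0 = 138.5·3.3534 − 305.0 = 159.447.
Rounded: 159.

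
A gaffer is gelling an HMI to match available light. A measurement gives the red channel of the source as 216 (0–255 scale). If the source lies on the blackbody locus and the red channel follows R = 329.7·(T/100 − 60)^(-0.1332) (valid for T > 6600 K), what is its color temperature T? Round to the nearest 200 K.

(t − 60)^(-0.1332) = 216/329.7 = 0.65514.
t − 60 = 0.65514^(1/-0.1332) = 0.65514^(-7.508) = 23.926, so t = 83.926.
T = 100·t = 8393 K → 8400 K to the nearest 200 K.

8400 K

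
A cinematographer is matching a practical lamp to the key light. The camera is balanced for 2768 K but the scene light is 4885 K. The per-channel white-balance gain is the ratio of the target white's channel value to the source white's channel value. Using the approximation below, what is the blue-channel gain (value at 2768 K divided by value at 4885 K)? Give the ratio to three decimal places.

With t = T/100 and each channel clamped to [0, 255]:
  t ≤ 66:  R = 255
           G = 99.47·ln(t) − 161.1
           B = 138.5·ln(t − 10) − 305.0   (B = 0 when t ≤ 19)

0.460

At 4885 K (t = 48.85):
  B = 138.5·ln(48.85 − 10) − 305.0 = 138.5·ln 38.85 − 305.0 = 138.5·3.6597 − 305.0 = 201.870.
At 2768 K (t = 27.68):
  B = 138.5·ln(27.68 − 10) − 305.0 = 138.5·ln 17.68 − 305.0 = 138.5·2.8724 − 305.0 = 92.832.
Gain = 92.832 / 201.870 = 0.4599 → 0.460.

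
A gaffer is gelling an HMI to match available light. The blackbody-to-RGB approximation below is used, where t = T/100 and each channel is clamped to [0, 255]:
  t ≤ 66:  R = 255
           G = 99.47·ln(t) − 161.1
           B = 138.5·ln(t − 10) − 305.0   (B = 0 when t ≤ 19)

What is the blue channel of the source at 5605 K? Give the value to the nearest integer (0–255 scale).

t = 5605/100 = 56.05; the t ≤ 66 branch applies.
B = 138.5·ln(56.05 − 10) − 305.0 = 138.5·ln 46.05 − 305.0 = 138.5·3.8297 − 305.0 = 225.417.
Rounded: 225.

225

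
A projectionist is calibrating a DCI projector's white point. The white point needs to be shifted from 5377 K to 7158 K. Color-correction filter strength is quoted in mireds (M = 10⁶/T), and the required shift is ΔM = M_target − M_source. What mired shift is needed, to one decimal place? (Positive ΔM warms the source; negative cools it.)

-46.3 mireds

M_source = 10⁶/5377 = 185.977; M_target = 10⁶/7158 = 139.704.
ΔM = 139.704 − 185.977 = -46.273 → -46.3 mireds, a cooling shift.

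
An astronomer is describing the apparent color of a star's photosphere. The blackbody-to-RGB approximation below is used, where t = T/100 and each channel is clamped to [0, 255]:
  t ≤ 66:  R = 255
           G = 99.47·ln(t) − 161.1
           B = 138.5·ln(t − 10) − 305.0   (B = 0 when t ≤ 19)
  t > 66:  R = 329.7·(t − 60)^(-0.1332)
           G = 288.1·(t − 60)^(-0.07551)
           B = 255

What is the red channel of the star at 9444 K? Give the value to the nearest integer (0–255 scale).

t = 9444/100 = 94.44; the t > 66 branch applies.
R = 329.7·(94.44 − 60)^(-0.1332) = 329.7·34.44^(-0.1332) = 329.7·0.62411 = 205.770.
Rounded: 206.

206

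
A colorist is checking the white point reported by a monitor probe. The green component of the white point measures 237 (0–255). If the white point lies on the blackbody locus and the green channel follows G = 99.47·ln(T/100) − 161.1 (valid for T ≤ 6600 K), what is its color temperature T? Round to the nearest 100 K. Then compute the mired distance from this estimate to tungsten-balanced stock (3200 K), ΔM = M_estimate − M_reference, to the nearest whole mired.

ln t = (237 + 161.1) / 99.47 = 4.0022.
t = e^4.0022 = 54.719.
T = 100·t = 5472 K → 5500 K to the nearest 100 K.
M_estimate = 10⁶/5500 = 181.82; M_reference = 10⁶/3200 = 312.50.
ΔM = 181.82 − 312.50 = -130.68 → -131 mireds.

-131 mireds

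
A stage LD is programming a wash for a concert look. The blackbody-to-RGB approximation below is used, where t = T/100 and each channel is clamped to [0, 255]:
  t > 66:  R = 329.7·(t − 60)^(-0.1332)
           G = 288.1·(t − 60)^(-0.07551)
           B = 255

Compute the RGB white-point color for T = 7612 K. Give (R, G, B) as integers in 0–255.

t = 7612/100 = 76.12; the t > 66 branch applies.
R = 329.7·(76.12 − 60)^(-0.1332) = 329.7·16.12^(-0.1332) = 329.7·0.69052 = 227.666.
G = 288.1·(76.12 − 60)^(-0.07551) = 288.1·16.12^(-0.07551) = 288.1·0.81065 = 233.547.
B = 255 by definition for t > 66.
Rounded: (228, 234, 255).

(228, 234, 255)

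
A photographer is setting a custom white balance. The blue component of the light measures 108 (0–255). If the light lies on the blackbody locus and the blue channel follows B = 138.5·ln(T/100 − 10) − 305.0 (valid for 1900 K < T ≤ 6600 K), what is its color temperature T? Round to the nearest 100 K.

3000 K

ln(t − 10) = (108 + 305.0) / 138.5 = 2.9819.
t − 10 = e^2.9819 = 19.726, so t = 29.726.
T = 100·t = 2973 K → 3000 K to the nearest 100 K.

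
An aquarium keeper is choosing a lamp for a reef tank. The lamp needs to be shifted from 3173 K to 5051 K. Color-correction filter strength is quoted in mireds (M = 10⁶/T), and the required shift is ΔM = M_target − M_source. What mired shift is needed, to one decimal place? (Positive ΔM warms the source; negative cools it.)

M_source = 10⁶/3173 = 315.159; M_target = 10⁶/5051 = 197.981.
ΔM = 197.981 − 315.159 = -117.179 → -117.2 mireds, a cooling shift.

-117.2 mireds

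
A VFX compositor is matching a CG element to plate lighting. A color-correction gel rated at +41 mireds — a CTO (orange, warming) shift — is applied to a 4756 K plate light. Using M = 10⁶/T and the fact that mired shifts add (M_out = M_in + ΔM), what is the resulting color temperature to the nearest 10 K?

M_in = 10⁶/4756 = 210.26 mireds.
M_out = 210.26 + (+41) = 251.26 mireds.
T_out = 10⁶/251.26 = 3979.9 K → 3980 K.

3980 K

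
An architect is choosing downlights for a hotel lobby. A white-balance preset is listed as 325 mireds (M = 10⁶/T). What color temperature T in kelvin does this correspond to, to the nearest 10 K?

T = 10⁶ / 325 = 3076.92 K → 3080 K.

3080 K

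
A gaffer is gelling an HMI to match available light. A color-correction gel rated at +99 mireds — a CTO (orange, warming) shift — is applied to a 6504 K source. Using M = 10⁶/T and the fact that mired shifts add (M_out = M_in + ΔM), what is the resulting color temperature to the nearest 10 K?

M_in = 10⁶/6504 = 153.75 mireds.
M_out = 153.75 + (+99) = 252.75 mireds.
T_out = 10⁶/252.75 = 3956.5 K → 3960 K.

3960 K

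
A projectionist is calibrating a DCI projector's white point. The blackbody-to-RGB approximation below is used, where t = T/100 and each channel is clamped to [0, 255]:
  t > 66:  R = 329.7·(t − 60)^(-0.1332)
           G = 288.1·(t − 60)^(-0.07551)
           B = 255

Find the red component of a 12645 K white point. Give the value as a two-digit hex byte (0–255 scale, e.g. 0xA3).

0xBD

t = 12645/100 = 126.45; the t > 66 branch applies.
R = 329.7·(126.45 − 60)^(-0.1332) = 329.7·66.45^(-0.1332) = 329.7·0.57180 = 188.522.
Rounded: 189; in hex, 0xBD.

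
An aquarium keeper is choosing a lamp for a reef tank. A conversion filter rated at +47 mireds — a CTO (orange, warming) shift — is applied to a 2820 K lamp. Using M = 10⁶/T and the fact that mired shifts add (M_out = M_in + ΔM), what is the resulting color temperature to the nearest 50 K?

2500 K

M_in = 10⁶/2820 = 354.61 mireds.
M_out = 354.61 + (+47) = 401.61 mireds.
T_out = 10⁶/401.61 = 2490.0 K → 2500 K.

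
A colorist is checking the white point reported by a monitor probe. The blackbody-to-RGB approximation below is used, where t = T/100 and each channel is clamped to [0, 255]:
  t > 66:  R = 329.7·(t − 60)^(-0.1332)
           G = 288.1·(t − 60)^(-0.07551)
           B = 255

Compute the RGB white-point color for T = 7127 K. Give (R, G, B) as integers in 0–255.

(239, 240, 255)

t = 7127/100 = 71.27; the t > 66 branch applies.
R = 329.7·(71.27 − 60)^(-0.1332) = 329.7·11.27^(-0.1332) = 329.7·0.72424 = 238.783.
G = 288.1·(71.27 − 60)^(-0.07551) = 288.1·11.27^(-0.07551) = 288.1·0.83285 = 239.945.
B = 255 by definition for t > 66.
Rounded: (239, 240, 255).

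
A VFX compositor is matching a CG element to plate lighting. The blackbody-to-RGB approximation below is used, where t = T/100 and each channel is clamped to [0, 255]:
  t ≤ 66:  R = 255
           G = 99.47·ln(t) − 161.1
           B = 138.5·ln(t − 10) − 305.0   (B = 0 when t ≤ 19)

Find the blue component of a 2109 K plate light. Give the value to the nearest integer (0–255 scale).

t = 2109/100 = 21.09; the t ≤ 66 branch applies.
B = 138.5·ln(21.09 − 10) − 305.0 = 138.5·ln 11.09 − 305.0 = 138.5·2.4060 − 305.0 = 28.237.
Rounded: 28.

28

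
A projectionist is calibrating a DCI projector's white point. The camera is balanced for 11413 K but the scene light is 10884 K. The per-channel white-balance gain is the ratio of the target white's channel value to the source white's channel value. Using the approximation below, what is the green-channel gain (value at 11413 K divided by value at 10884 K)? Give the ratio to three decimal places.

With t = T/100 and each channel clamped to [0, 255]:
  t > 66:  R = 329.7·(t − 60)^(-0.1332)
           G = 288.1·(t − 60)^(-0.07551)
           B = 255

0.992

At 10884 K (t = 108.84):
  G = 288.1·(108.84 − 60)^(-0.07551) = 288.1·48.84^(-0.07551) = 288.1·0.74556 = 214.795.
At 11413 K (t = 114.13):
  G = 288.1·(114.13 − 60)^(-0.07551) = 288.1·54.13^(-0.07551) = 288.1·0.73979 = 213.133.
Gain = 213.133 / 214.795 = 0.9923 → 0.992.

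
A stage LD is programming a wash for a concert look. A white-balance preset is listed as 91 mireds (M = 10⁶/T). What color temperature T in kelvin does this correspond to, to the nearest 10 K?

10990 K

T = 10⁶ / 91 = 10989.01 K → 10990 K.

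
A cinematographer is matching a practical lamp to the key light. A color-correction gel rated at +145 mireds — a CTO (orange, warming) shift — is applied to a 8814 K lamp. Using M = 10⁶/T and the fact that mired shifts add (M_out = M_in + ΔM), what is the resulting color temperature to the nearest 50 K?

M_in = 10⁶/8814 = 113.46 mireds.
M_out = 113.46 + (+145) = 258.46 mireds.
T_out = 10⁶/258.46 = 3869.1 K → 3850 K.

3850 K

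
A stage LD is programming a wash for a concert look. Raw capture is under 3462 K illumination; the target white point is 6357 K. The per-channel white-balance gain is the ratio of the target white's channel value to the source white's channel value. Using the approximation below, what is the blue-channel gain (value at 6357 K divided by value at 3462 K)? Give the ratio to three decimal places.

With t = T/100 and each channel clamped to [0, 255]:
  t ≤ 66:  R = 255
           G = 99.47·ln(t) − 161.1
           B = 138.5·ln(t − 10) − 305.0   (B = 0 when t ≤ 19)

1.776

At 3462 K (t = 34.62):
  B = 138.5·ln(34.62 − 10) − 305.0 = 138.5·ln 24.62 − 305.0 = 138.5·3.2036 − 305.0 = 138.693.
At 6357 K (t = 63.57):
  B = 138.5·ln(63.57 − 10) − 305.0 = 138.5·ln 53.57 − 305.0 = 138.5·3.9810 − 305.0 = 246.367.
Gain = 246.367 / 138.693 = 1.7763 → 1.776.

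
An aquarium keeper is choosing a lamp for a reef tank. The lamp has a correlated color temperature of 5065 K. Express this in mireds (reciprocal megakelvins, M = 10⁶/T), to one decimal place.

197.4 mireds

M = 10⁶ / 5065 = 197.433 → 197.4 mireds.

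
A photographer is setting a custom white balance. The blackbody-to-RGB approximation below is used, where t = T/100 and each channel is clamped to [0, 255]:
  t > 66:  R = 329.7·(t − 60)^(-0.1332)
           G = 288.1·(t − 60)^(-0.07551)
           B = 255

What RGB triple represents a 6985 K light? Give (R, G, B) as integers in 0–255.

(243, 242, 255)

t = 6985/100 = 69.85; the t > 66 branch applies.
R = 329.7·(69.85 − 60)^(-0.1332) = 329.7·9.85^(-0.1332) = 329.7·0.73735 = 243.105.
G = 288.1·(69.85 − 60)^(-0.07551) = 288.1·9.85^(-0.07551) = 288.1·0.84137 = 242.398.
B = 255 by definition for t > 66.
Rounded: (243, 242, 255).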